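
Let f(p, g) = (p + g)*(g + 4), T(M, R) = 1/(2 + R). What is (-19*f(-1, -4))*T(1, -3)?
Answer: 0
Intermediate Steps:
f(p, g) = (4 + g)*(g + p) (f(p, g) = (g + p)*(4 + g) = (4 + g)*(g + p))
(-19*f(-1, -4))*T(1, -3) = (-19*((-4)² + 4*(-4) + 4*(-1) - 4*(-1)))/(2 - 3) = -19*(16 - 16 - 4 + 4)/(-1) = -19*0*(-1) = 0*(-1) = 0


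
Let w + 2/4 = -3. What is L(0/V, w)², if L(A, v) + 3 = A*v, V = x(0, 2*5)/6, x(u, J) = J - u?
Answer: 9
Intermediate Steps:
w = -7/2 (w = -½ - 3 = -7/2 ≈ -3.5000)
V = 5/3 (V = (2*5 - 1*0)/6 = (10 + 0)*(⅙) = 10*(⅙) = 5/3 ≈ 1.6667)
L(A, v) = -3 + A*v
L(0/V, w)² = (-3 + (0/(5/3))*(-7/2))² = (-3 + (0*(⅗))*(-7/2))² = (-3 + 0*(-7/2))² = (-3 + 0)² = (-3)² = 9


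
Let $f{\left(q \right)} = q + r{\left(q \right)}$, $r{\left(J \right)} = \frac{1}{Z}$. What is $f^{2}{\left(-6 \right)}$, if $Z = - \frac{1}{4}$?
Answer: $100$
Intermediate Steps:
$Z = - \frac{1}{4}$ ($Z = \left(-1\right) \frac{1}{4} = - \frac{1}{4} \approx -0.25$)
$r{\left(J \right)} = -4$ ($r{\left(J \right)} = \frac{1}{- \frac{1}{4}} = -4$)
$f{\left(q \right)} = -4 + q$ ($f{\left(q \right)} = q - 4 = -4 + q$)
$f^{2}{\left(-6 \right)} = \left(-4 - 6\right)^{2} = \left(-10\right)^{2} = 100$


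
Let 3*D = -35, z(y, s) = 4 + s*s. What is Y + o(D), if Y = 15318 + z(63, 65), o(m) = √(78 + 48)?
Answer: 19547 + 3*√14 ≈ 19558.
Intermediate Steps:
z(y, s) = 4 + s²
D = -35/3 (D = (⅓)*(-35) = -35/3 ≈ -11.667)
o(m) = 3*√14 (o(m) = √126 = 3*√14)
Y = 19547 (Y = 15318 + (4 + 65²) = 15318 + (4 + 4225) = 15318 + 4229 = 19547)
Y + o(D) = 19547 + 3*√14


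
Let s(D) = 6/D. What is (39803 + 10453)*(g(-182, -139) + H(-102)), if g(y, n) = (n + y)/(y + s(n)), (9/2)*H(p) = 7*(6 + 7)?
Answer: 3494815502/3163 ≈ 1.1049e+6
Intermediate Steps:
H(p) = 182/9 (H(p) = 2*(7*(6 + 7))/9 = 2*(7*13)/9 = (2/9)*91 = 182/9)
g(y, n) = (n + y)/(y + 6/n)
(39803 + 10453)*(g(-182, -139) + H(-102)) = (39803 + 10453)*(-139*(-139 - 182)/(6 - 139*(-182)) + 182/9) = 50256*(-139*(-321)/(6 + 25298) + 182/9) = 50256*(-139*(-321)/25304 + 182/9) = 50256*(-139*1/25304*(-321) + 182/9) = 50256*(44619/25304 + 182/9) = 50256*(5006899/227736) = 3494815502/3163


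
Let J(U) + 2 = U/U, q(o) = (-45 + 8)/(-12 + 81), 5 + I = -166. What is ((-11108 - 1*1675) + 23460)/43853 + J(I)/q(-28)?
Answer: 3420906/1622561 ≈ 2.1083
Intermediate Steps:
I = -171 (I = -5 - 166 = -171)
q(o) = -37/69
J(U) = -1 (J(U) = -2 + U/U = -2 + 1 = -1)
((-11108 - 1*1675) + 23460)/43853 + J(I)/q(-28) = ((-11108 - 1*1675) + 23460)/43853 - 1/(-37/69) = ((-11108 - 1675) + 23460)*(1/43853) - 1*(-69/37) = (-12783 + 23460)*(1/43853) + 69/37 = 10677*(1/43853) + 69/37 = 10677/43853 + 69/37 = 3420906/1622561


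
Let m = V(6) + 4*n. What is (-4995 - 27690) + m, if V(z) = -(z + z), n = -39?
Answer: -32853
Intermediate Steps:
V(z) = -2*z
m = -168 (m = -2*6 + 4*(-39) = -12 - 156 = -168)
(-4995 - 27690) + m = (-4995 - 27690) - 168 = -32685 - 168 = -32853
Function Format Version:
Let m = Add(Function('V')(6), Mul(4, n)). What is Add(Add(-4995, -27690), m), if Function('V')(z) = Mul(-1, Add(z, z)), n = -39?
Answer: -32853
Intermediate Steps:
Function('V')(z) = Mul(-2, z) (Function('V')(z) = Mul(-1, Mul(2, z)) = Mul(-2, z))
m = -168 (m = Add(Mul(-2, 6), Mul(4, -39)) = Add(-12, -156) = -168)
Add(Add(-4995, -27690), m) = Add(Add(-4995, -27690), -168) = Add(-32685, -168) = -32853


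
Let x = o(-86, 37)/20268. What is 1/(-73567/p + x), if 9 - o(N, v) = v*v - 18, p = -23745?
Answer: 80210610/243198361 ≈ 0.32982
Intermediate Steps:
o(N, v) = 27 - v**2 (o(N, v) = 9 - (v*v - 18) = 9 - (v**2 - 18) = 9 - (-18 + v**2) = 9 + (18 - v**2) = 27 - v**2)
x = -671/10134 (x = (27 - 1*37**2)/20268 = (27 - 1*1369)*(1/20268) = (27 - 1369)*(1/20268) = -1342*1/20268 = -671/10134 ≈ -0.066213)
1/(-73567/p + x) = 1/(-73567/(-23745) - 671/10134) = 1/(-73567*(-1/23745) - 671/10134) = 1/(73567/23745 - 671/10134) = 1/(243198361/80210610) = 80210610/243198361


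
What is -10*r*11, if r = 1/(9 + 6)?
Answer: -22/3 ≈ -7.3333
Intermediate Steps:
r = 1/15 ≈ 0.066667
-10*r*11 = -10*1/15*11 = -⅔*11 = -22/3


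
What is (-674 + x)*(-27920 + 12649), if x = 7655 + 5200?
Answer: -186016051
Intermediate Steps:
x = 12855
(-674 + x)*(-27920 + 12649) = (-674 + 12855)*(-27920 + 12649) = 12181*(-15271) = -186016051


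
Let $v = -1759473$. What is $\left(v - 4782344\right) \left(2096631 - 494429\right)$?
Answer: $-10481312281034$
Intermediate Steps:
$\left(v - 4782344\right) \left(2096631 - 494429\right) = \left(-1759473 - 4782344\right) \left(2096631 - 494429\right) = \left(-6541817\right) 1602202 = -10481312281034$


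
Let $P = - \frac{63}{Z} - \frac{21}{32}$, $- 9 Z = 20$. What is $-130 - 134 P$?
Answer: $- \frac{307277}{80} \approx -3841.0$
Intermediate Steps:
$Z = - \frac{20}{9}$ ($Z = \left(- \frac{1}{9}\right) 20 = - \frac{20}{9} \approx -2.2222$)
$P = \frac{4431}{160}$ ($P = - \frac{63}{- \frac{20}{9}} - \frac{21}{32} = \left(-63\right) \left(- \frac{9}{20}\right) - \frac{21}{32} = \frac{567}{20} - \frac{21}{32} = \frac{4431}{160} \approx 27.694$)
$-130 - 134 P = -130 - \frac{296877}{80} = - \frac{307277}{80}$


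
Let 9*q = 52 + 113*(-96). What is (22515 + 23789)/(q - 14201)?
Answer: -416736/138605 ≈ -3.0066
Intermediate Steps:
q = -10796/9 (q = (52 + 113*(-96))/9 = (52 - 10848)/9 = (⅑)*(-10796) = -10796/9 ≈ -1199.6)
(22515 + 23789)/(q - 14201) = (22515 + 23789)/(-10796/9 - 14201) = 46304/(-138605/9) = 46304*(-9/138605) = -416736/138605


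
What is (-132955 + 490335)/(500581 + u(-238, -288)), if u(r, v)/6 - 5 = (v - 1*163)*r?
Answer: 357380/1144639 ≈ 0.31222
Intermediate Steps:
u(r, v) = 30 + 6*r*(-163 + v) (u(r, v) = 30 + 6*((v - 1*163)*r) = 30 + 6*((v - 163)*r) = 30 + 6*((-163 + v)*r) = 30 + 6*(r*(-163 + v)) = 30 + 6*r*(-163 + v))
(-132955 + 490335)/(500581 + u(-238, -288)) = (-132955 + 490335)/(500581 + (30 - 978*(-238) + 6*(-238)*(-288))) = 357380/(500581 + (30 + 232764 + 411264)) = 357380/(500581 + 644058) = 357380/1144639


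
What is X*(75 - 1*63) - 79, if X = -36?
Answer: -511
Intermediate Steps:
X*(75 - 1*63) - 79 = -36*(75 - 1*63) - 79 = -36*(75 - 63) - 79 = -36*12 - 79 = -432 - 79 = -511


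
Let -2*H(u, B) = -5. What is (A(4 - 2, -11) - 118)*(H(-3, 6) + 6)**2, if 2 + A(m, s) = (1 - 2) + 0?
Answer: -34969/4 ≈ -8742.3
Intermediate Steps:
A(m, s) = -3 (A(m, s) = -2 + ((1 - 2) + 0) = -2 + (-1 + 0) = -2 - 1 = -3)
H(u, B) = 5/2 (H(u, B) = -1/2*(-5) = 5/2)
(A(4 - 2, -11) - 118)*(H(-3, 6) + 6)**2 = (-3 - 118)*(5/2 + 6)**2 = -121*(17/2)**2 = -121*289/4 = -34969/4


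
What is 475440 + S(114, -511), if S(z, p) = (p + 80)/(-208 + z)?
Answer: 44691791/94 ≈ 4.7544e+5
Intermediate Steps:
S(z, p) = (80 + p)/(-208 + z)
475440 + S(114, -511) = 475440 + (80 - 511)/(-208 + 114) = 475440 - 431/(-94) = 475440 - 1/94*(-431) = 475440 + 431/94 = 44691791/94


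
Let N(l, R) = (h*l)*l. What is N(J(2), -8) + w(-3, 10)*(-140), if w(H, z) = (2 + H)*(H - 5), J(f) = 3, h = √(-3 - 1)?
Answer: -1120 + 18*I ≈ -1120.0 + 18.0*I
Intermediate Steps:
h = 2*I (h = √(-4) = 2*I ≈ 2.0*I)
N(l, R) = 2*I*l² (N(l, R) = ((2*I)*l)*l = (2*I*l)*l = 2*I*l²)
w(H, z) = (-5 + H)*(2 + H) (w(H, z) = (2 + H)*(-5 + H) = (-5 + H)*(2 + H))
N(J(2), -8) + w(-3, 10)*(-140) = 2*I*3² + (-10 + (-3)² - 3*(-3))*(-140) = 2*I*9 + (-10 + 9 + 9)*(-140) = 18*I + 8*(-140) = 18*I - 1120 = -1120 + 18*I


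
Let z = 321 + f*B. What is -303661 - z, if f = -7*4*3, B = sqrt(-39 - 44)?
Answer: -303982 + 84*I*sqrt(83) ≈ -3.0398e+5 + 765.28*I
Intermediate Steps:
B = I*sqrt(83) (B = sqrt(-83) = I*sqrt(83) ≈ 9.1104*I)
f = -84 (f = -28*3 = -84)
z = 321 - 84*I*sqrt(83) ≈ 321.0 - 765.28*I
-303661 - z = -303661 - (321 - 84*I*sqrt(83)) = -303661 + (-321 + 84*I*sqrt(83)) = -303982 + 84*I*sqrt(83)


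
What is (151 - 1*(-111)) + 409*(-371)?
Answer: -151477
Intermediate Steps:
(151 - 1*(-111)) + 409*(-371) = (151 + 111) - 151739 = 262 - 151739 = -151477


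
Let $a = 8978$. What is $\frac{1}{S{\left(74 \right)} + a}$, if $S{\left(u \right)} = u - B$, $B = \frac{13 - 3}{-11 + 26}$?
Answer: $\frac{3}{27154} \approx 0.00011048$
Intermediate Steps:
$B = \frac{2}{3}$ ($B = \frac{10}{15} = 10 \cdot \frac{1}{15} = \frac{2}{3} \approx 0.66667$)
$S{\left(u \right)} = - \frac{2}{3} + u$ ($S{\left(u \right)} = u - \frac{2}{3} = - \frac{2}{3} + u$)
$\frac{1}{S{\left(74 \right)} + a} = \frac{1}{\left(- \frac{2}{3} + 74\right) + 8978} = \frac{1}{\frac{220}{3} + 8978} = \frac{1}{\frac{27154}{3}} = \frac{3}{27154}$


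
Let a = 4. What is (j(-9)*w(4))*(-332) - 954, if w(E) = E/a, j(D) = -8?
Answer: 1702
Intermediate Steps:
w(E) = E/4
(j(-9)*w(4))*(-332) - 954 = -2*4*(-332) - 954 = -8*1*(-332) - 954 = -8*(-332) - 954 = 2656 - 954 = 1702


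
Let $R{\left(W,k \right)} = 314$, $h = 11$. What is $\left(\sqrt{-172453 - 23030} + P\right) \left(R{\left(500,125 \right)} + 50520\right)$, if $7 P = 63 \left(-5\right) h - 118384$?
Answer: $-884867438 + 50834 i \sqrt{195483} \approx -8.8487 \cdot 10^{8} + 2.2475 \cdot 10^{7} i$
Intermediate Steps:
$P = -17407$ ($P = \frac{63 \left(-5\right) 11 - 118384}{7} = \frac{\left(-315\right) 11 - 118384}{7} = \frac{-3465 - 118384}{7} = \frac{1}{7} \left(-121849\right) = -17407$)
$\left(\sqrt{-172453 - 23030} + P\right) \left(R{\left(500,125 \right)} + 50520\right) = \left(\sqrt{-172453 - 23030} - 17407\right) \left(314 + 50520\right) = \left(\sqrt{-195483} - 17407\right) 50834 = \left(i \sqrt{195483} - 17407\right) 50834 = \left(-17407 + i \sqrt{195483}\right) 50834 = -884867438 + 50834 i \sqrt{195483}$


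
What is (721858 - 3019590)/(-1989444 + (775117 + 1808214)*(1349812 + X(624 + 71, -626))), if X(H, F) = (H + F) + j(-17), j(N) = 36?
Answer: -2297732/3487280444083 ≈ -6.5889e-7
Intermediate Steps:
X(H, F) = 36 + F + H (X(H, F) = (H + F) + 36 = (F + H) + 36 = 36 + F + H)
(721858 - 3019590)/(-1989444 + (775117 + 1808214)*(1349812 + X(624 + 71, -626))) = (721858 - 3019590)/(-1989444 + (775117 + 1808214)*(1349812 + (36 - 626 + (624 + 71)))) = -2297732/(-1989444 + 2583331*(1349812 + (36 - 626 + 695))) = -2297732/(-1989444 + 2583331*(1349812 + 105)) = -2297732/(-1989444 + 2583331*1349917) = -2297732/(-1989444 + 3487282433527) = -2297732/3487280444083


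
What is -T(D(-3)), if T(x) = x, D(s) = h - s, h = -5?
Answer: 2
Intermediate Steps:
D(s) = -5 - s
-T(D(-3)) = -(-5 - 1*(-3)) = -(-5 + 3) = -1*(-2) = 2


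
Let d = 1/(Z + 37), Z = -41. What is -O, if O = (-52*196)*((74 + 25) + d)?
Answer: 1006460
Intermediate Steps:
d = -1/4 (d = 1/(-41 + 37) = 1/(-4) = -1/4 ≈ -0.25000)
O = -1006460 (O = (-52*196)*((74 + 25) - 1/4) = -10192*(99 - 1/4) = -10192*395/4 = -1006460)
-O = -1*(-1006460) = 1006460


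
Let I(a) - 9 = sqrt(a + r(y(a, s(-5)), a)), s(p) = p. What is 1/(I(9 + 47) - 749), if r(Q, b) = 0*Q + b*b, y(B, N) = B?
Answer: -185/136102 - sqrt(798)/272204 ≈ -0.0014631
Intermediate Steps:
r(Q, b) = b**2 (r(Q, b) = 0 + b**2 = b**2)
I(a) = 9 + sqrt(a + a**2)
1/(I(9 + 47) - 749) = 1/((9 + sqrt((9 + 47)*(1 + (9 + 47)))) - 749) = 1/((9 + sqrt(56*(1 + 56))) - 749) = 1/((9 + sqrt(56*57)) - 749) = 1/((9 + sqrt(3192)) - 749) = 1/((9 + 2*sqrt(798)) - 749) = 1/(-740 + 2*sqrt(798))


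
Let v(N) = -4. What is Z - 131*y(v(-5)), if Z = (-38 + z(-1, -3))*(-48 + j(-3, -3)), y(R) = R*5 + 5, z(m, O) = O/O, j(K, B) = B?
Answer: 3852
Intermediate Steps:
z(m, O) = 1
y(R) = 5 + 5*R (y(R) = 5*R + 5 = 5 + 5*R)
Z = 1887 (Z = (-38 + 1)*(-48 - 3) = -37*(-51) = 1887)
Z - 131*y(v(-5)) = 1887 - 131*(5 + 5*(-4)) = 1887 - 131*(5 - 20) = 1887 - 131*(-15) = 1887 + 1965 = 3852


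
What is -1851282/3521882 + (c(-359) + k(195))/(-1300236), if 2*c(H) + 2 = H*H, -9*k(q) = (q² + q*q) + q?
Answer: -1116092403149/1962547613208 ≈ -0.56870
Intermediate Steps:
k(q) = -2*q²/9 - q/9 (k(q) = -((q² + q*q) + q)/9 = -((q² + q²) + q)/9 = -(2*q² + q)/9 = -(q + 2*q²)/9 = -2*q²/9 - q/9)
c(H) = -1 + H²/2 (c(H) = -1 + (H*H)/2 = -1 + H²/2)
-1851282/3521882 + (c(-359) + k(195))/(-1300236) = -1851282/3521882 + ((-1 + (½)*(-359)²) - ⅑*195*(1 + 2*195))/(-1300236) = -1851282*1/3521882 + ((-1 + (½)*128881) - ⅑*195*(1 + 390))*(-1/1300236) = -925641/1760941 + ((-1 + 128881/2) - ⅑*195*391)*(-1/1300236) = -925641/1760941 + (128879/2 - 25415/3)*(-1/1300236) = -925641/1760941 + (335807/6)*(-1/1300236) = -925641/1760941 - 335807/7801416 = -1116092403149/1962547613208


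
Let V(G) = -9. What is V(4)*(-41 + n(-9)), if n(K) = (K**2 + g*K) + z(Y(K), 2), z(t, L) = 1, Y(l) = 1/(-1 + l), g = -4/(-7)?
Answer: -2259/7 ≈ -322.71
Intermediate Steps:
g = 4/7 (g = -4*(-1/7) = 4/7 ≈ 0.57143)
n(K) = 1 + K**2 + 4*K/7 (n(K) = (K**2 + 4*K/7) + 1 = 1 + K**2 + 4*K/7)
V(4)*(-41 + n(-9)) = -9*(-41 + (1 + (-9)**2 + (4/7)*(-9))) = -9*(-41 + (1 + 81 - 36/7)) = -9*(-41 + 538/7) = -9*251/7 = -2259/7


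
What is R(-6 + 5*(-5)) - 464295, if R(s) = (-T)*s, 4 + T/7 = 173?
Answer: -427622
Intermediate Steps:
T = 1183 (T = -28 + 7*173 = -28 + 1211 = 1183)
R(s) = -1183*s (R(s) = (-1*1183)*s = -1183*s)
R(-6 + 5*(-5)) - 464295 = -1183*(-6 + 5*(-5)) - 464295 = -1183*(-6 - 25) - 464295 = -1183*(-31) - 464295 = 36673 - 464295 = -427622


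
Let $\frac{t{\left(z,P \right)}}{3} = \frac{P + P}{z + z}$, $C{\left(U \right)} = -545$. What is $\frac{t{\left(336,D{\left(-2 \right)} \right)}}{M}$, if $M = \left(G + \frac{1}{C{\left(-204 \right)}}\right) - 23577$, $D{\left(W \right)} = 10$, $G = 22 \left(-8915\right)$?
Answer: $- \frac{2725}{6705457696} \approx -4.0639 \cdot 10^{-7}$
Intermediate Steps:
$G = -196130$
$t{\left(z,P \right)} = \frac{3 P}{z}$ ($t{\left(z,P \right)} = 3 \frac{P + P}{z + z} = 3 \frac{2 P}{2 z} = 3 \cdot 2 P \frac{1}{2 z} = 3 \frac{P}{z} = \frac{3 P}{z}$)
$M = - \frac{119740316}{545}$ ($M = \left(-196130 + \frac{1}{-545}\right) - 23577 = \left(-196130 - \frac{1}{545}\right) - 23577 = - \frac{106890851}{545} - 23577 = - \frac{119740316}{545} \approx -2.1971 \cdot 10^{5}$)
$\frac{t{\left(336,D{\left(-2 \right)} \right)}}{M} = \frac{3 \cdot 10 \cdot \frac{1}{336}}{- \frac{119740316}{545}} = 3 \cdot 10 \cdot \frac{1}{336} \left(- \frac{545}{119740316}\right) = \frac{5}{56} \left(- \frac{545}{119740316}\right) = - \frac{2725}{6705457696}$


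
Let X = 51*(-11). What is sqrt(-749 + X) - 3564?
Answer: -3564 + I*sqrt(1310) ≈ -3564.0 + 36.194*I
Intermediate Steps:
X = -561
sqrt(-749 + X) - 3564 = sqrt(-749 - 561) - 3564 = sqrt(-1310) - 3564 = I*sqrt(1310) - 3564 = -3564 + I*sqrt(1310)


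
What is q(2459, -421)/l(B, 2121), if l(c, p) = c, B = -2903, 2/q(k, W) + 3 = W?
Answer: 1/615436 ≈ 1.6249e-6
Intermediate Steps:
q(k, W) = 2/(-3 + W)
q(2459, -421)/l(B, 2121) = (2/(-3 - 421))/(-2903) = (2/(-424))*(-1/2903) = (2*(-1/424))*(-1/2903) = -1/212*(-1/2903) = 1/615436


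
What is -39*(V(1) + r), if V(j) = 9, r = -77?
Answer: 2652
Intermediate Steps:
-39*(V(1) + r) = -39*(9 - 77) = -39*(-68) = 2652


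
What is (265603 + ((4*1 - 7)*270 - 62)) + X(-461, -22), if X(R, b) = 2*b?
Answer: 264687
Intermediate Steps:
(265603 + ((4*1 - 7)*270 - 62)) + X(-461, -22) = (265603 + ((4*1 - 7)*270 - 62)) + 2*(-22) = (265603 + ((4 - 7)*270 - 62)) - 44 = (265603 + (-3*270 - 62)) - 44 = (265603 + (-810 - 62)) - 44 = (265603 - 872) - 44 = 264731 - 44 = 264687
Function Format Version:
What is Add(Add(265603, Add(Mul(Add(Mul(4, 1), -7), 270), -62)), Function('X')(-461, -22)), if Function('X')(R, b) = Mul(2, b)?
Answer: 264687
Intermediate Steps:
Add(Add(265603, Add(Mul(Add(Mul(4, 1), -7), 270), -62)), Function('X')(-461, -22)) = Add(Add(265603, Add(Mul(Add(Mul(4, 1), -7), 270), -62)), Mul(2, -22)) = Add(Add(265603, Add(Mul(Add(4, -7), 270), -62)), -44) = Add(Add(265603, Add(Mul(-3, 270), -62)), -44) = Add(Add(265603, Add(-810, -62)), -44) = Add(Add(265603, -872), -44) = Add(264731, -44) = 264687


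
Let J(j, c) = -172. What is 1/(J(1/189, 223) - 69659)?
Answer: -1/69831 ≈ -1.4320e-5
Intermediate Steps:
1/(J(1/189, 223) - 69659) = 1/(-172 - 69659) = 1/(-69831) = -1/69831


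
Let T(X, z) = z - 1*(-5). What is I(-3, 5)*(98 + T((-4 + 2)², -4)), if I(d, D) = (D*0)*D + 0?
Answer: 0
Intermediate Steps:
I(d, D) = 0 (I(d, D) = 0*D + 0 = 0 + 0 = 0)
T(X, z) = 5 + z (T(X, z) = z + 5 = 5 + z)
I(-3, 5)*(98 + T((-4 + 2)², -4)) = 0*(98 + (5 - 4)) = 0*(98 + 1) = 0*99 = 0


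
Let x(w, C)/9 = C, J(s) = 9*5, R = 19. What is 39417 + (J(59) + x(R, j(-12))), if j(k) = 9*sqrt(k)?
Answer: 39462 + 162*I*sqrt(3) ≈ 39462.0 + 280.59*I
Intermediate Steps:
J(s) = 45
x(w, C) = 9*C
39417 + (J(59) + x(R, j(-12))) = 39417 + (45 + 9*(9*sqrt(-12))) = 39417 + (45 + 9*(9*(2*I*sqrt(3)))) = 39417 + (45 + 9*(18*I*sqrt(3))) = 39417 + (45 + 162*I*sqrt(3)) = 39462 + 162*I*sqrt(3)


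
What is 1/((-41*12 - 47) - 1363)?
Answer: -1/1902 ≈ -0.00052576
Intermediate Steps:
1/((-41*12 - 47) - 1363) = 1/((-492 - 47) - 1363) = 1/(-539 - 1363) = 1/(-1902) = -1/1902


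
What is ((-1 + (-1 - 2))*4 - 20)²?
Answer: 1296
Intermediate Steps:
((-1 + (-1 - 2))*4 - 20)² = ((-1 - 3)*4 - 20)² = (-4*4 - 20)² = (-16 - 20)² = (-36)² = 1296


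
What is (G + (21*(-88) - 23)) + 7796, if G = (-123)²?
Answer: 21054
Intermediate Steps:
G = 15129
(G + (21*(-88) - 23)) + 7796 = (15129 + (21*(-88) - 23)) + 7796 = (15129 + (-1848 - 23)) + 7796 = (15129 - 1871) + 7796 = 13258 + 7796 = 21054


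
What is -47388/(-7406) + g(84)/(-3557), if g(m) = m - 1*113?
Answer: 84386945/13171571 ≈ 6.4067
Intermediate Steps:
g(m) = -113 + m (g(m) = m - 113 = -113 + m)
-47388/(-7406) + g(84)/(-3557) = -47388/(-7406) + (-113 + 84)/(-3557) = -47388*(-1/7406) - 29*(-1/3557) = 23694/3703 + 29/3557 = 84386945/13171571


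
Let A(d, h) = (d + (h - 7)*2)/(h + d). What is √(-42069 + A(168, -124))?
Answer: I*√20362430/22 ≈ 205.11*I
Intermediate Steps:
A(d, h) = (-14 + d + 2*h)/(d + h) (A(d, h) = (d + (-7 + h)*2)/(d + h) = (d + (-14 + 2*h))/(d + h) = (-14 + d + 2*h)/(d + h))
√(-42069 + A(168, -124)) = √(-42069 + (-14 + 168 + 2*(-124))/(168 - 124)) = √(-42069 + (-14 + 168 - 248)/44) = √(-42069 + (1/44)*(-94)) = √(-42069 - 47/22) = √(-925565/22) = I*√20362430/22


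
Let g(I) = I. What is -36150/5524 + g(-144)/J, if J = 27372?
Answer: -41262219/6300122 ≈ -6.5494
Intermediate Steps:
-36150/5524 + g(-144)/J = -36150/5524 - 144/27372 = -36150*1/5524 - 144*1/27372 = -18075/2762 - 12/2281 = -41262219/6300122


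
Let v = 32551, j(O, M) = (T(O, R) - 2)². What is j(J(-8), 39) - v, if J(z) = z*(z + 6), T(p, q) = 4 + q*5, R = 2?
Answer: -32407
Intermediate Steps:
T(p, q) = 4 + 5*q
J(z) = z*(6 + z)
j(O, M) = 144 (j(O, M) = ((4 + 5*2) - 2)² = ((4 + 10) - 2)² = (14 - 2)² = 12² = 144)
j(J(-8), 39) - v = 144 - 1*32551 = 144 - 32551 = -32407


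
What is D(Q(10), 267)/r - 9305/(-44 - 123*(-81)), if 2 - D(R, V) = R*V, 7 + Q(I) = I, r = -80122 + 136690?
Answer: -534290521/561097992 ≈ -0.95222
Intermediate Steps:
r = 56568
Q(I) = -7 + I
D(R, V) = 2 - R*V
D(Q(10), 267)/r - 9305/(-44 - 123*(-81)) = (2 - 1*(-7 + 10)*267)/56568 - 9305/(-44 - 123*(-81)) = (2 - 1*3*267)*(1/56568) - 9305/(-44 + 9963) = (2 - 801)*(1/56568) - 9305/9919 = -799*1/56568 - 9305*1/9919 = -799/56568 - 9305/9919 = -534290521/561097992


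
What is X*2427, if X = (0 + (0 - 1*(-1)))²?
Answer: 2427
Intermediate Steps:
X = 1 (X = (0 + (0 + 1))² = (0 + 1)² = 1² = 1)
X*2427 = 1*2427 = 2427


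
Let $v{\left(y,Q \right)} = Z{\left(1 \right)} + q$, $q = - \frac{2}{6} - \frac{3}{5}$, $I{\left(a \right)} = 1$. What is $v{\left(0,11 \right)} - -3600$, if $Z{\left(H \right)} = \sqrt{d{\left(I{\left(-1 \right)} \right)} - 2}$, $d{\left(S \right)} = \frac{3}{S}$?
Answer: $\frac{54001}{15} \approx 3600.1$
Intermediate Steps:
$q = - \frac{14}{15}$ ($q = \left(-2\right) \frac{1}{6} - \frac{3}{5} = - \frac{1}{3} - \frac{3}{5} = - \frac{14}{15} \approx -0.93333$)
$Z{\left(H \right)} = 1$ ($Z{\left(H \right)} = \sqrt{\frac{3}{1} - 2} = \sqrt{3 \cdot 1 - 2} = \sqrt{3 - 2} = \sqrt{1} = 1$)
$v{\left(y,Q \right)} = \frac{1}{15}$ ($v{\left(y,Q \right)} = 1 - \frac{14}{15} = \frac{1}{15}$)
$v{\left(0,11 \right)} - -3600 = \frac{1}{15} - -3600 = \frac{1}{15} + 3600 = \frac{54001}{15}$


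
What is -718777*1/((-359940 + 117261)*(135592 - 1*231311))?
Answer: -718777/23228991201 ≈ -3.0943e-5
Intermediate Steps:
-718777*1/((-359940 + 117261)*(135592 - 1*231311)) = -718777*(-1/(242679*(135592 - 231311))) = -718777/((-242679*(-95719))) = -718777/23228991201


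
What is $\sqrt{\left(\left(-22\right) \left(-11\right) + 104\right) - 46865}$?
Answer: $i \sqrt{46519} \approx 215.68 i$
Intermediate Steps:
$\sqrt{\left(\left(-22\right) \left(-11\right) + 104\right) - 46865} = \sqrt{\left(242 + 104\right) - 46865} = \sqrt{346 - 46865} = \sqrt{-46519} = i \sqrt{46519}$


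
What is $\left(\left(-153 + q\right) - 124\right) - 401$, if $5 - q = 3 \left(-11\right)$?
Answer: $-640$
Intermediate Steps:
$q = 38$ ($q = 5 - 3 \left(-11\right) = 5 - -33 = 5 + 33 = 38$)
$\left(\left(-153 + q\right) - 124\right) - 401 = \left(\left(-153 + 38\right) - 124\right) - 401 = \left(-115 - 124\right) - 401 = -239 - 401 = -640$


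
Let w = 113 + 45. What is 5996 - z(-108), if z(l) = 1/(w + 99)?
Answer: 1540971/257 ≈ 5996.0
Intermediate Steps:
w = 158
z(l) = 1/257 (z(l) = 1/(158 + 99) = 1/257)
5996 - z(-108) = 5996 - 1*1/257 = 5996 - 1/257 = 1540971/257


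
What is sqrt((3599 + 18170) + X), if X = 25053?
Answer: sqrt(46822) ≈ 216.38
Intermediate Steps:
sqrt((3599 + 18170) + X) = sqrt((3599 + 18170) + 25053) = sqrt(21769 + 25053) = sqrt(46822)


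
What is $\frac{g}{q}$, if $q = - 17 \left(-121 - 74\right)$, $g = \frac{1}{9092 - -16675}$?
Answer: $\frac{1}{85417605} \approx 1.1707 \cdot 10^{-8}$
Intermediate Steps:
$g = \frac{1}{25767}$ ($g = \frac{1}{9092 + 16675} = \frac{1}{25767} \approx 3.8809 \cdot 10^{-5}$)
$q = 3315$ ($q = \left(-17\right) \left(-195\right) = 3315$)
$\frac{g}{q} = \frac{1}{25767 \cdot 3315} = \frac{1}{25767} \cdot \frac{1}{3315} = \frac{1}{85417605}$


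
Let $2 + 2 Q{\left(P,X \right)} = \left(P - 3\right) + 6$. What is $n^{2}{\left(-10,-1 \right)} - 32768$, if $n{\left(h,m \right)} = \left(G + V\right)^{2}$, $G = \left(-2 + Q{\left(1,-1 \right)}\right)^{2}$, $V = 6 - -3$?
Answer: $-22768$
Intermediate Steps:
$Q{\left(P,X \right)} = \frac{1}{2} + \frac{P}{2}$ ($Q{\left(P,X \right)} = -1 + \frac{\left(P - 3\right) + 6}{2} = -1 + \frac{\left(-3 + P\right) + 6}{2} = -1 + \frac{3 + P}{2} = -1 + \left(\frac{3}{2} + \frac{P}{2}\right) = \frac{1}{2} + \frac{P}{2}$)
$V = 9$ ($V = 6 + 3 = 9$)
$G = 1$ ($G = \left(-2 + \left(\frac{1}{2} + \frac{1}{2} \cdot 1\right)\right)^{2} = \left(-2 + \left(\frac{1}{2} + \frac{1}{2}\right)\right)^{2} = \left(-2 + 1\right)^{2} = \left(-1\right)^{2} = 1$)
$n{\left(h,m \right)} = 100$ ($n{\left(h,m \right)} = \left(1 + 9\right)^{2} = 10^{2} = 100$)
$n^{2}{\left(-10,-1 \right)} - 32768 = 100^{2} - 32768 = 10000 - 32768 = -22768$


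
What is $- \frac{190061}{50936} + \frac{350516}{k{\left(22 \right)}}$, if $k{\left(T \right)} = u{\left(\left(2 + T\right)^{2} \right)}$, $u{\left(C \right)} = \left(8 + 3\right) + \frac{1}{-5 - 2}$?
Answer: $\frac{31240684049}{967784} \approx 32281.0$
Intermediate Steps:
$u{\left(C \right)} = \frac{76}{7}$ ($u{\left(C \right)} = 11 + \frac{1}{-7} = 11 - \frac{1}{7} = \frac{76}{7}$)
$k{\left(T \right)} = \frac{76}{7}$
$- \frac{190061}{50936} + \frac{350516}{k{\left(22 \right)}} = - \frac{190061}{50936} + \frac{350516}{\frac{76}{7}} = \left(-190061\right) \frac{1}{50936} + 350516 \cdot \frac{7}{76} = - \frac{190061}{50936} + \frac{613403}{19} = \frac{31240684049}{967784}$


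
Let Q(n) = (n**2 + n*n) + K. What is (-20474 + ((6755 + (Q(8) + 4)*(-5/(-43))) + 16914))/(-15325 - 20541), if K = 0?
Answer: -138045/1542238 ≈ -0.089509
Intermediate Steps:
Q(n) = 2*n**2 (Q(n) = (n**2 + n*n) + 0 = (n**2 + n**2) + 0 = 2*n**2 + 0 = 2*n**2)
(-20474 + ((6755 + (Q(8) + 4)*(-5/(-43))) + 16914))/(-15325 - 20541) = (-20474 + ((6755 + (2*8**2 + 4)*(-5/(-43))) + 16914))/(-15325 - 20541) = (-20474 + ((6755 + (2*64 + 4)*(-5*(-1/43))) + 16914))/(-35866) = (-20474 + ((6755 + (128 + 4)*(5/43)) + 16914))*(-1/35866) = (-20474 + ((6755 + 132*(5/43)) + 16914))*(-1/35866) = (-20474 + ((6755 + 660/43) + 16914))*(-1/35866) = (-20474 + (291125/43 + 16914))*(-1/35866) = (-20474 + 1018427/43)*(-1/35866) = (138045/43)*(-1/35866) = -138045/1542238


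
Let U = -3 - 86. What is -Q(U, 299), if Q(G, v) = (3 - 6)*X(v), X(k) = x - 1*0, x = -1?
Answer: -3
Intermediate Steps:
U = -89
X(k) = -1 (X(k) = -1 - 1*0 = -1 + 0 = -1)
Q(G, v) = 3 (Q(G, v) = (3 - 6)*(-1) = -3*(-1) = 3)
-Q(U, 299) = -1*3 = -3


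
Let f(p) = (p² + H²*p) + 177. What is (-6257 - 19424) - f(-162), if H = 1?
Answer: -51940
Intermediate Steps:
f(p) = 177 + p + p² (f(p) = (p² + 1²*p) + 177 = (p² + 1*p) + 177 = (p² + p) + 177 = (p + p²) + 177 = 177 + p + p²)
(-6257 - 19424) - f(-162) = (-6257 - 19424) - (177 - 162 + (-162)²) = -25681 - (177 - 162 + 26244) = -25681 - 1*26259 = -25681 - 26259 = -51940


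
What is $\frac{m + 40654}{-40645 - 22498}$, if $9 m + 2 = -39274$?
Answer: $- \frac{36290}{63143} \approx -0.57473$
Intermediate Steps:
$m = -4364$ ($m = - \frac{2}{9} + \frac{1}{9} \left(-39274\right) = - \frac{2}{9} - \frac{39274}{9} = -4364$)
$\frac{m + 40654}{-40645 - 22498} = \frac{-4364 + 40654}{-40645 - 22498} = \frac{36290}{-63143} = 36290 \left(- \frac{1}{63143}\right) = - \frac{36290}{63143}$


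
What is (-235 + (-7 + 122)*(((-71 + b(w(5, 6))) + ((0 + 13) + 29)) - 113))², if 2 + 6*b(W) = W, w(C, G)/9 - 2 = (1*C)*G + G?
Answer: 908721025/9 ≈ 1.0097e+8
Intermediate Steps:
w(C, G) = 18 + 9*G + 9*C*G (w(C, G) = 18 + 9*((1*C)*G + G) = 18 + 9*(C*G + G) = 18 + 9*(G + C*G) = 18 + (9*G + 9*C*G) = 18 + 9*G + 9*C*G)
b(W) = -⅓ + W/6
(-235 + (-7 + 122)*(((-71 + b(w(5, 6))) + ((0 + 13) + 29)) - 113))² = (-235 + (-7 + 122)*(((-71 + (-⅓ + (18 + 9*6 + 9*5*6)/6)) + ((0 + 13) + 29)) - 113))² = (-235 + 115*(((-71 + (-⅓ + (18 + 54 + 270)/6)) + (13 + 29)) - 113))² = (-235 + 115*(((-71 + (-⅓ + (⅙)*342)) + 42) - 113))² = (-235 + 115*(((-71 + (-⅓ + 57)) + 42) - 113))² = (-235 + 115*(((-71 + 170/3) + 42) - 113))² = (-235 + 115*((-43/3 + 42) - 113))² = (-235 + 115*(83/3 - 113))² = (-235 + 115*(-256/3))² = (-235 - 29440/3)² = (-30145/3)² = 908721025/9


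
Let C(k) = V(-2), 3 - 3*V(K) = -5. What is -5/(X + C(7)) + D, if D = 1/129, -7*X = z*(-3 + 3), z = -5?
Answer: -1927/1032 ≈ -1.8672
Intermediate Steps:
V(K) = 8/3 (V(K) = 1 - 1/3*(-5) = 1 + 5/3 = 8/3)
C(k) = 8/3
X = 0 (X = -(-5)*(-3 + 3)/7 = -(-5)*0/7 = -1/7*0 = 0)
D = 1/129 ≈ 0.0077519
-5/(X + C(7)) + D = -5/(0 + 8/3) + 1/129 = -5/(8/3) + 1/129 = (3/8)*(-5) + 1/129 = -15/8 + 1/129 = -1927/1032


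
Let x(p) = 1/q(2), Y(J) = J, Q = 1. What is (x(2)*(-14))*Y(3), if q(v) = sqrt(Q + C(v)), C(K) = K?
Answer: -14*sqrt(3) ≈ -24.249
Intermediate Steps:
q(v) = sqrt(1 + v)
x(p) = sqrt(3)/3 (x(p) = 1/(sqrt(1 + 2)) = 1/(sqrt(3)) = sqrt(3)/3)
(x(2)*(-14))*Y(3) = ((sqrt(3)/3)*(-14))*3 = -14*sqrt(3)/3*3 = -14*sqrt(3)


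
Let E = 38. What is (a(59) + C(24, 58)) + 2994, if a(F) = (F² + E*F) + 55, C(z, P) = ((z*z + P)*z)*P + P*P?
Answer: 894664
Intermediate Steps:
C(z, P) = P² + P*z*(P + z²) (C(z, P) = ((z² + P)*z)*P + P² = ((P + z²)*z)*P + P² = (z*(P + z²))*P + P² = P*z*(P + z²) + P² = P² + P*z*(P + z²))
a(F) = 55 + F² + 38*F (a(F) = (F² + 38*F) + 55 = 55 + F² + 38*F)
(a(59) + C(24, 58)) + 2994 = ((55 + 59² + 38*59) + 58*(58 + 24³ + 58*24)) + 2994 = ((55 + 3481 + 2242) + 58*(58 + 13824 + 1392)) + 2994 = (5778 + 58*15274) + 2994 = (5778 + 885892) + 2994 = 891670 + 2994 = 894664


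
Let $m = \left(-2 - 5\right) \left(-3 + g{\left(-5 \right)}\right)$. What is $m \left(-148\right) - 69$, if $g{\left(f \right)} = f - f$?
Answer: $-3177$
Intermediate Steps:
$g{\left(f \right)} = 0$
$m = 21$ ($m = \left(-2 - 5\right) \left(-3 + 0\right) = \left(-2 - 5\right) \left(-3\right) = \left(-7\right) \left(-3\right) = 21$)
$m \left(-148\right) - 69 = 21 \left(-148\right) - 69 = -3108 - 69 = -3177$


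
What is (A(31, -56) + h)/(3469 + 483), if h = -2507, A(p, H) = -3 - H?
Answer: -1227/1976 ≈ -0.62095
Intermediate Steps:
(A(31, -56) + h)/(3469 + 483) = ((-3 - 1*(-56)) - 2507)/(3469 + 483) = ((-3 + 56) - 2507)/3952 = (53 - 2507)*(1/3952) = -2454*1/3952 = -1227/1976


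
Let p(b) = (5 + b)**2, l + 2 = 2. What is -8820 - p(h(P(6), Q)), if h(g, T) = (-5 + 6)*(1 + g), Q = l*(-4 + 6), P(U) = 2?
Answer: -8884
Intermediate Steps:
l = 0 (l = -2 + 2 = 0)
Q = 0 (Q = 0*(-4 + 6) = 0*2 = 0)
h(g, T) = 1 + g (h(g, T) = 1*(1 + g) = 1 + g)
-8820 - p(h(P(6), Q)) = -8820 - (5 + (1 + 2))**2 = -8820 - (5 + 3)**2 = -8820 - 1*8**2 = -8820 - 1*64 = -8820 - 64 = -8884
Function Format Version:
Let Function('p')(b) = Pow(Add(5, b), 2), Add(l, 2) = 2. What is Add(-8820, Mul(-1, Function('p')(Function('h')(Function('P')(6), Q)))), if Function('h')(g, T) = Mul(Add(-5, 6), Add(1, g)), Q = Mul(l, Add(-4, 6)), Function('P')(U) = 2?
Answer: -8884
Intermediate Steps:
l = 0 (l = Add(-2, 2) = 0)
Q = 0 (Q = Mul(0, Add(-4, 6)) = Mul(0, 2) = 0)
Function('h')(g, T) = Add(1, g) (Function('h')(g, T) = Mul(1, Add(1, g)) = Add(1, g))
Add(-8820, Mul(-1, Function('p')(Function('h')(Function('P')(6), Q)))) = Add(-8820, Mul(-1, Pow(Add(5, Add(1, 2)), 2))) = Add(-8820, Mul(-1, Pow(Add(5, 3), 2))) = Add(-8820, Mul(-1, Pow(8, 2))) = Add(-8820, Mul(-1, 64)) = Add(-8820, -64) = -8884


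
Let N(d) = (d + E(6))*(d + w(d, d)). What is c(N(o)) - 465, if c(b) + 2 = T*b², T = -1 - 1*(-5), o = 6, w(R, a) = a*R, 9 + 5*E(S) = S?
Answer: 5132149/25 ≈ 2.0529e+5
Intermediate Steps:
E(S) = -9/5 + S/5
w(R, a) = R*a
T = 4 (T = -1 + 5 = 4)
N(d) = (-⅗ + d)*(d + d²) (N(d) = (d + (-9/5 + (⅕)*6))*(d + d*d) = (d + (-9/5 + 6/5))*(d + d²) = (d - ⅗)*(d + d²) = (-⅗ + d)*(d + d²))
c(b) = -2 + 4*b²
c(N(o)) - 465 = (-2 + 4*((⅕)*6*(-3 + 2*6 + 5*6²))²) - 465 = (-2 + 4*((⅕)*6*(-3 + 12 + 5*36))²) - 465 = (-2 + 4*((⅕)*6*(-3 + 12 + 180))²) - 465 = (-2 + 4*((⅕)*6*189)²) - 465 = (-2 + 4*(1134/5)²) - 465 = (-2 + 4*(1285956/25)) - 465 = (-2 + 5143824/25) - 465 = 5143774/25 - 465 = 5132149/25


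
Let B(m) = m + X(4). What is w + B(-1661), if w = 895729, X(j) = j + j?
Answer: 894076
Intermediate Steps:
X(j) = 2*j
B(m) = 8 + m (B(m) = m + 2*4 = m + 8 = 8 + m)
w + B(-1661) = 895729 + (8 - 1661) = 895729 - 1653 = 894076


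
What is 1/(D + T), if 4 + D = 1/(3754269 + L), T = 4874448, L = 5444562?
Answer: 9198831/44839186574965 ≈ 2.0515e-7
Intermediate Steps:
D = -36795323/9198831 (D = -4 + 1/(3754269 + 5444562) = -4 + 1/9198831 = -36795323/9198831 ≈ -4.0000)
1/(D + T) = 1/(-36795323/9198831 + 4874448) = 1/(44839186574965/9198831) = 9198831/44839186574965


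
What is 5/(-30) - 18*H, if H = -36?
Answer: 3887/6 ≈ 647.83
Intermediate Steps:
5/(-30) - 18*H = 5/(-30) - 18*(-36) = 5*(-1/30) + 648 = -⅙ + 648 = 3887/6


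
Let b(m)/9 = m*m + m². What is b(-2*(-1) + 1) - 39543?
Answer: -39381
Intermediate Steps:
b(m) = 18*m² (b(m) = 9*(m*m + m²) = 9*(m² + m²) = 9*(2*m²) = 18*m²)
b(-2*(-1) + 1) - 39543 = 18*(-2*(-1) + 1)² - 39543 = 18*(2 + 1)² - 39543 = 18*3² - 39543 = 18*9 - 39543 = 162 - 39543 = -39381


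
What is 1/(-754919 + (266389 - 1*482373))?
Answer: -1/970903 ≈ -1.0300e-6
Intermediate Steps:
1/(-754919 + (266389 - 1*482373)) = 1/(-754919 + (266389 - 482373)) = 1/(-754919 - 215984) = 1/(-970903) = -1/970903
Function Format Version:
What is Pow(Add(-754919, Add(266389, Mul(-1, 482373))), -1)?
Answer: Rational(-1, 970903) ≈ -1.0300e-6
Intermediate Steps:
Pow(Add(-754919, Add(266389, Mul(-1, 482373))), -1) = Pow(Add(-754919, Add(266389, -482373)), -1) = Pow(Add(-754919, -215984), -1) = Pow(-970903, -1) = Rational(-1, 970903)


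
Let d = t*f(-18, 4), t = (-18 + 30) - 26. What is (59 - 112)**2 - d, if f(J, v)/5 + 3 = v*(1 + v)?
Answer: 3999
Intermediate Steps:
f(J, v) = -15 + 5*v*(1 + v) (f(J, v) = -15 + 5*(v*(1 + v)) = -15 + 5*v*(1 + v))
t = -14 (t = 12 - 26 = -14)
d = -1190 (d = -14*(-15 + 5*4 + 5*4**2) = -14*(-15 + 20 + 5*16) = -14*(-15 + 20 + 80) = -14*85 = -1190)
(59 - 112)**2 - d = (59 - 112)**2 - 1*(-1190) = (-53)**2 + 1190 = 2809 + 1190 = 3999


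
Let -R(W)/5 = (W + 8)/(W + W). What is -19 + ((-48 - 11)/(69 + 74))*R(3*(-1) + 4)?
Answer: -2779/286 ≈ -9.7168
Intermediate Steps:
R(W) = -5*(8 + W)/(2*W) (R(W) = -5*(W + 8)/(W + W) = -5*(8 + W)/(2*W))
-19 + ((-48 - 11)/(69 + 74))*R(3*(-1) + 4) = -19 + ((-48 - 11)/(69 + 74))*(-5/2 - 20/(3*(-1) + 4)) = -19 + (-59/143)*(-5/2 - 20/(-3 + 4)) = -19 + (-59*1/143)*(-5/2 - 20/1) = -19 - 59*(-5/2 - 20*1)/143 = -19 - 59*(-5/2 - 20)/143 = -19 - 59/143*(-45/2) = -19 + 2655/286 = -2779/286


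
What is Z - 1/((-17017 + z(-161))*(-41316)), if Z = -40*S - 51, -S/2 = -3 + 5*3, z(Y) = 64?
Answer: 636691004531/700430148 ≈ 909.00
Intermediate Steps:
S = -24 (S = -2*(-3 + 5*3) = -2*(-3 + 15) = -2*12 = -24)
Z = 909 (Z = -40*(-24) - 51 = 960 - 51 = 909)
Z - 1/((-17017 + z(-161))*(-41316)) = 909 - 1/((-17017 + 64)*(-41316)) = 909 - (-1)/((-16953)*41316) = 909 - (-1)*(-1)/(16953*41316) = 909 - 1*1/700430148 = 909 - 1/700430148 = 636691004531/700430148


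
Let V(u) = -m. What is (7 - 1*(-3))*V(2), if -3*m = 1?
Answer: 10/3 ≈ 3.3333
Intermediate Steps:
m = -1/3 (m = -1/3*1 = -1/3 ≈ -0.33333)
V(u) = 1/3 (V(u) = -1*(-1/3) = 1/3)
(7 - 1*(-3))*V(2) = (7 - 1*(-3))*(1/3) = (7 + 3)*(1/3) = 10*(1/3) = 10/3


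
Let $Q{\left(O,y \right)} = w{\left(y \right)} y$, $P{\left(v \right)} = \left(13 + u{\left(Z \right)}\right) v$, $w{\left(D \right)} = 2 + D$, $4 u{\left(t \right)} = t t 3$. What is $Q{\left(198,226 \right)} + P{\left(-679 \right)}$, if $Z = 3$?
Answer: $\frac{152471}{4} \approx 38118.0$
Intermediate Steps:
$u{\left(t \right)} = \frac{3 t^{2}}{4}$ ($u{\left(t \right)} = \frac{t t 3}{4} = \frac{t^{2} \cdot 3}{4} = \frac{3 t^{2}}{4}$)
$P{\left(v \right)} = \frac{79 v}{4}$ ($P{\left(v \right)} = \left(13 + \frac{3 \cdot 3^{2}}{4}\right) v = \left(13 + \frac{3}{4} \cdot 9\right) v = \left(13 + \frac{27}{4}\right) v = \frac{79 v}{4}$)
$Q{\left(O,y \right)} = y \left(2 + y\right)$ ($Q{\left(O,y \right)} = \left(2 + y\right) y = y \left(2 + y\right)$)
$Q{\left(198,226 \right)} + P{\left(-679 \right)} = 226 \left(2 + 226\right) + \frac{79}{4} \left(-679\right) = 226 \cdot 228 - \frac{53641}{4} = 51528 - \frac{53641}{4} = \frac{152471}{4}$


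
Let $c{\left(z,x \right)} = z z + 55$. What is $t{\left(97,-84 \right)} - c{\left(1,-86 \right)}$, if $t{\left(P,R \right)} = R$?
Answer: $-140$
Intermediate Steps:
$c{\left(z,x \right)} = 55 + z^{2}$ ($c{\left(z,x \right)} = z^{2} + 55 = 55 + z^{2}$)
$t{\left(97,-84 \right)} - c{\left(1,-86 \right)} = -84 - \left(55 + 1^{2}\right) = -84 - \left(55 + 1\right) = -84 - 56 = -140$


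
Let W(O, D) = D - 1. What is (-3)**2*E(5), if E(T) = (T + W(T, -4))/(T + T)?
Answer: 0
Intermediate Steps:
W(O, D) = -1 + D
E(T) = (-5 + T)/(2*T) (E(T) = (T + (-1 - 4))/(T + T) = (T - 5)/((2*T)) = (-5 + T)*(1/(2*T)) = (-5 + T)/(2*T))
(-3)**2*E(5) = (-3)**2*((1/2)*(-5 + 5)/5) = 9*((1/2)*(1/5)*0) = 9*0 = 0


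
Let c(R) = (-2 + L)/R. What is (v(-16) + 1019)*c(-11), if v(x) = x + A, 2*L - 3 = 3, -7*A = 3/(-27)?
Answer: -63190/693 ≈ -91.183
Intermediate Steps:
A = 1/63 (A = -3/(7*(-27)) = -3*(-1)/(7*27) = -1/7*(-1/9) = 1/63 ≈ 0.015873)
L = 3 (L = 3/2 + (1/2)*3 = 3/2 + 3/2 = 3)
v(x) = 1/63 + x (v(x) = x + 1/63 = 1/63 + x)
c(R) = 1/R (c(R) = (-2 + 3)/R = 1/R)
(v(-16) + 1019)*c(-11) = ((1/63 - 16) + 1019)/(-11) = (-1007/63 + 1019)*(-1/11) = (63190/63)*(-1/11) = -63190/693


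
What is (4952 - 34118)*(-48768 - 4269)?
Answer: 1546877142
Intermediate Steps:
(4952 - 34118)*(-48768 - 4269) = -29166*(-53037) = 1546877142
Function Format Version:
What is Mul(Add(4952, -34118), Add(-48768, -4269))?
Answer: 1546877142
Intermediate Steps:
Mul(Add(4952, -34118), Add(-48768, -4269)) = Mul(-29166, -53037) = 1546877142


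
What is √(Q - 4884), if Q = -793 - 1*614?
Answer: 3*I*√699 ≈ 79.316*I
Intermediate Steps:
Q = -1407 (Q = -793 - 614 = -1407)
√(Q - 4884) = √(-1407 - 4884) = √(-6291) = 3*I*√699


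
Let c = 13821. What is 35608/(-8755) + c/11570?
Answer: -58196341/20259070 ≈ -2.8726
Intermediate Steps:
35608/(-8755) + c/11570 = 35608/(-8755) + 13821/11570 = 35608*(-1/8755) + 13821*(1/11570) = -35608/8755 + 13821/11570 = -58196341/20259070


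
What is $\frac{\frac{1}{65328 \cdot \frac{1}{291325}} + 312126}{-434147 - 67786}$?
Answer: $- \frac{20390858653}{32790279024} \approx -0.62186$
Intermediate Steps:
$\frac{\frac{1}{65328 \cdot \frac{1}{291325}} + 312126}{-434147 - 67786} = \frac{\frac{1}{65328 \cdot \frac{1}{291325}} + 312126}{-501933} = \left(\frac{1}{\frac{65328}{291325}} + 312126\right) \left(- \frac{1}{501933}\right) = \left(\frac{291325}{65328} + 312126\right) \left(- \frac{1}{501933}\right) = \frac{20390858653}{65328} \left(- \frac{1}{501933}\right) = - \frac{20390858653}{32790279024}$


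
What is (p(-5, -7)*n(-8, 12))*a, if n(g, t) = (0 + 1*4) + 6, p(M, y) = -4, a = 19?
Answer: -760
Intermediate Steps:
n(g, t) = 10 (n(g, t) = (0 + 4) + 6 = 4 + 6 = 10)
(p(-5, -7)*n(-8, 12))*a = -4*10*19 = -40*19 = -760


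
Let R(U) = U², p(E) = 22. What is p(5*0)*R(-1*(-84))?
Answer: 155232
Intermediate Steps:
p(5*0)*R(-1*(-84)) = 22*(-1*(-84))² = 22*84² = 22*7056 = 155232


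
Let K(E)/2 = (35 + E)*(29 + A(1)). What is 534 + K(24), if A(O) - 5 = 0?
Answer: 4546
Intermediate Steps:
A(O) = 5 (A(O) = 5 + 0 = 5)
K(E) = 2380 + 68*E (K(E) = 2*((35 + E)*(29 + 5)) = 2*((35 + E)*34) = 2*(1190 + 34*E) = 2380 + 68*E)
534 + K(24) = 534 + (2380 + 68*24) = 534 + (2380 + 1632) = 534 + 4012 = 4546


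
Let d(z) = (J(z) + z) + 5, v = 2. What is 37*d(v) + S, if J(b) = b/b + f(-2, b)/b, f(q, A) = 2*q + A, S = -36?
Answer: 223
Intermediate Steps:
f(q, A) = A + 2*q
J(b) = 1 + (-4 + b)/b (J(b) = b/b + (b + 2*(-2))/b = 1 + (b - 4)/b = 1 + (-4 + b)/b)
d(z) = 7 + z - 4/z (d(z) = ((2 - 4/z) + z) + 5 = (2 + z - 4/z) + 5 = 7 + z - 4/z)
37*d(v) + S = 37*(7 + 2 - 4/2) - 36 = 37*(7 + 2 - 4*½) - 36 = 37*(7 + 2 - 2) - 36 = 37*7 - 36 = 259 - 36 = 223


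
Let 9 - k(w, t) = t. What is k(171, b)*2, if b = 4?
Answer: 10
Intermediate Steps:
k(w, t) = 9 - t
k(171, b)*2 = (9 - 1*4)*2 = (9 - 4)*2 = 5*2 = 10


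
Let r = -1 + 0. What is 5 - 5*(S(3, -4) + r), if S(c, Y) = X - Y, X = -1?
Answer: -5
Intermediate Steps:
r = -1
S(c, Y) = -1 - Y
5 - 5*(S(3, -4) + r) = 5 - 5*((-1 - 1*(-4)) - 1) = 5 - 5*((-1 + 4) - 1) = 5 - 5*(3 - 1) = 5 - 5*2 = 5 - 10 = -5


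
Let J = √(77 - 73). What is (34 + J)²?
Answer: 1296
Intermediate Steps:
J = 2 (J = √4 = 2)
(34 + J)² = (34 + 2)² = 36² = 1296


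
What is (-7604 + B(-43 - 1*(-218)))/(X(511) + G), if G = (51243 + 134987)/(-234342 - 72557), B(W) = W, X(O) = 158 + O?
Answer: -2279952671/205129201 ≈ -11.115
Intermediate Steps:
G = -186230/306899 (G = 186230/(-306899) = 186230*(-1/306899) = -186230/306899 ≈ -0.60681)
(-7604 + B(-43 - 1*(-218)))/(X(511) + G) = (-7604 + (-43 - 1*(-218)))/((158 + 511) - 186230/306899) = (-7604 + (-43 + 218))/(669 - 186230/306899) = (-7604 + 175)/(205129201/306899) = -7429*306899/205129201 = -2279952671/205129201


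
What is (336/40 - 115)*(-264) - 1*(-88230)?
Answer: 581862/5 ≈ 1.1637e+5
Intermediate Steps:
(336/40 - 115)*(-264) - 1*(-88230) = (336*(1/40) - 115)*(-264) + 88230 = (42/5 - 115)*(-264) + 88230 = -533/5*(-264) + 88230 = 140712/5 + 88230 = 581862/5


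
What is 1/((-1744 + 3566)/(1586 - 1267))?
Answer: 319/1822 ≈ 0.17508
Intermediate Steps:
1/((-1744 + 3566)/(1586 - 1267)) = 1/(1822/319) = 319/1822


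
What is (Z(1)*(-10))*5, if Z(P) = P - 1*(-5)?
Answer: -300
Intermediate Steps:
Z(P) = 5 + P (Z(P) = P + 5 = 5 + P)
(Z(1)*(-10))*5 = ((5 + 1)*(-10))*5 = (6*(-10))*5 = -60*5 = -300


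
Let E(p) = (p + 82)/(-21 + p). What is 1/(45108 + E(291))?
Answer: 270/12179533 ≈ 2.2168e-5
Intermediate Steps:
E(p) = (82 + p)/(-21 + p)
1/(45108 + E(291)) = 1/(45108 + (82 + 291)/(-21 + 291)) = 1/(45108 + 373/270) = 1/(12179533/270) = 270/12179533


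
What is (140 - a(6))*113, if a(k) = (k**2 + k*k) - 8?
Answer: 8588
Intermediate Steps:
a(k) = -8 + 2*k**2 (a(k) = (k**2 + k**2) - 8 = 2*k**2 - 8 = -8 + 2*k**2)
(140 - a(6))*113 = (140 - (-8 + 2*6**2))*113 = (140 - (-8 + 2*36))*113 = (140 - (-8 + 72))*113 = (140 - 1*64)*113 = (140 - 64)*113 = 76*113 = 8588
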